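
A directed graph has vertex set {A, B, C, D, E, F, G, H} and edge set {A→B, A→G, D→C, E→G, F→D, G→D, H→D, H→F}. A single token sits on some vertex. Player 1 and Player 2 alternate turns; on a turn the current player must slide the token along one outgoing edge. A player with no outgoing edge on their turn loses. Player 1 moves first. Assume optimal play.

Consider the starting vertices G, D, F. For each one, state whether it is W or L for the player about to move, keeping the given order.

Positions with no move are L. A position that does have a move is losing for the player to move precisely when every available move leads to a winning position for the opponent. Fill in the labels:
Every edge goes from a vertex to one that appears earlier in the order C, B, D, G, F, E, A, H, so processing vertices in that order labels each vertex after all of its successors.
C: no outgoing edge → L
B: no outgoing edge → L
D: can move to C, which is L ⇒ W
G: the only move is to D(W), a W ⇒ L
F: the only move is to D(W), a W ⇒ L
E: can move to G, which is L ⇒ W
A: can move to G, which is L ⇒ W
H: can move to F, which is L ⇒ W

G: L, D: W, F: L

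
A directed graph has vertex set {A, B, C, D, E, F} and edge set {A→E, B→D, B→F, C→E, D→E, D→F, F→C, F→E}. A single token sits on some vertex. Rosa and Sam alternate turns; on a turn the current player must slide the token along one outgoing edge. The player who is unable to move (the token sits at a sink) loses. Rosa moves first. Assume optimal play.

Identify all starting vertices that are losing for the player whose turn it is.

Classify positions by backward induction: terminal positions (no move available) are L. From any other position, the mover wins iff some move reaches an L.
Every edge goes from a vertex to one that appears earlier in the order E, C, F, A, D, B, so processing vertices in that order labels each vertex after all of its successors.
E: no outgoing edge → L
C: reaches L-position E → W
F: reaches L-position E → W
A: reaches L-position E → W
D: reaches L-position E → W
B: only reaches D(W), F(W), all W → L
Reading off the rows marked L gives the requested list; there are 2 such vertices.

B, E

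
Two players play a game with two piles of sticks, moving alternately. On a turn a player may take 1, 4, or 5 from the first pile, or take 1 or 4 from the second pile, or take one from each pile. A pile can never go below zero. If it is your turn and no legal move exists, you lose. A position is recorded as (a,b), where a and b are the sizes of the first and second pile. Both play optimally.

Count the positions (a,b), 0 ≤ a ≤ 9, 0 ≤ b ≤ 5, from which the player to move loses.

Positions with no move are L. A position that does have a move is losing for the player to move precisely when every available move leads to a winning position for the opponent. Fill in the labels:
Every move lowers a or b (never raises either), so fill the grid row by row in increasing a, and left to right within a row: each cell's successors are then already labelled.
      b=0  b=1  b=2  b=3  b=4  b=5
a=0:    L    W    L    W    W    L
a=1:    W    W    W    W    L    W
a=2:    L    W    L    W    W    W
a=3:    W    W    W    W    L    W
a=4:    W    L    W    L    W    W
a=5:    W    W    W    W    W    W
a=6:    W    L    W    L    W    W
a=7:    W    W    W    W    W    L
a=8:    L    W    L    W    W    W
a=9:    W    W    W    W    L    W
Cells with no legal move (terminal, hence L): (0,0).
The remaining L cells, each justified by listing all of its moves:
(0,2): L (sole option (0,1)(W) is W)
(0,5): L (options (0,4)(W), (0,1)(W) are all W)
(1,4): L (options (0,4)(W), (1,3)(W), (1,0)(W), (0,3)(W) are all W)
(2,0): L (sole option (1,0)(W) is W)
(2,2): L (options (1,2)(W), (2,1)(W), (1,1)(W) are all W)
(3,4): L (options (2,4)(W), (3,3)(W), (3,0)(W), (2,3)(W) are all W)
(4,1): L (options (3,1)(W), (0,1)(W), (4,0)(W), (3,0)(W) are all W)
(4,3): L (options (3,3)(W), (0,3)(W), (4,2)(W), (3,2)(W) are all W)
(6,1): L (options (5,1)(W), (2,1)(W), (1,1)(W), (6,0)(W), (5,0)(W) are all W)
(6,3): L (options (5,3)(W), (2,3)(W), (1,3)(W), (6,2)(W), (5,2)(W) are all W)
(7,5): L (options (6,5)(W), (3,5)(W), (2,5)(W), (7,4)(W), (7,1)(W), (6,4)(W) are all W)
(8,0): L (options (7,0)(W), (4,0)(W), (3,0)(W) are all W)
(8,2): L (options (7,2)(W), (4,2)(W), (3,2)(W), (8,1)(W), (7,1)(W) are all W)
(9,4): L (options (8,4)(W), (5,4)(W), (4,4)(W), (9,3)(W), (9,0)(W), (8,3)(W) are all W)
Every other cell has at least one move into one of the L cells above, so it is W.
L cells per row: a=0: 3, a=1: 1, a=2: 2, a=3: 1, a=4: 2, a=5: 0, a=6: 2, a=7: 1, a=8: 2, a=9: 1; total 15.

15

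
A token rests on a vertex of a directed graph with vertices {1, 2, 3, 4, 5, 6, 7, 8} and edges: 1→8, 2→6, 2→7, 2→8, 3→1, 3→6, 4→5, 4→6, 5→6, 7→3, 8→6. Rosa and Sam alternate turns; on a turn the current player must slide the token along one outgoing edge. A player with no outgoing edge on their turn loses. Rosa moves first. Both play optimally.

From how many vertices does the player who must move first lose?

3

Positions with no move are L. A position that does have a move is losing for the player to move precisely when every available move leads to a winning position for the opponent. Fill in the labels:
Every edge goes from a vertex to one that appears earlier in the order 6, 8, 1, 3, 7, 5, 2, 4, so processing vertices in that order labels each vertex after all of its successors.
6: no outgoing edge → L
8: W (go to 6, an L position)
1: L (sole option 8(W) is W)
3: W (go to 1, an L position)
7: L (sole option 3(W) is W)
5: W (go to 6, an L position)
2: W (go to 7, an L position)
4: W (go to 6, an L position)
The L vertices are 1, 6, 7; that is 3 in all.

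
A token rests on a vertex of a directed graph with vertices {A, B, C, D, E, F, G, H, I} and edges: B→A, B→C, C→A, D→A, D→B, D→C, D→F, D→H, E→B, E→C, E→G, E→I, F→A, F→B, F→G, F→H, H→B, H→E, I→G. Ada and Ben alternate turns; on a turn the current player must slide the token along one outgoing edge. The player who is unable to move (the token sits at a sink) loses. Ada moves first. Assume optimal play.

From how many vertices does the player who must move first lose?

3

Positions with no move are L. A position that does have a move is losing for the player to move precisely when every available move leads to a winning position for the opponent. Fill in the labels:
Every edge goes from a vertex to one that appears earlier in the order G, A, I, C, B, E, H, F, D, so processing vertices in that order labels each vertex after all of its successors.
G: no outgoing edge → L
A: no outgoing edge → L
I: reaches L-position G → W
C: reaches L-position A → W
B: reaches L-position A → W
E: reaches L-position G → W
H: only reaches E(W), B(W), all W → L
F: reaches L-position H → W
D: reaches L-position H → W
The L vertices are A, G, H; that is 3 in all.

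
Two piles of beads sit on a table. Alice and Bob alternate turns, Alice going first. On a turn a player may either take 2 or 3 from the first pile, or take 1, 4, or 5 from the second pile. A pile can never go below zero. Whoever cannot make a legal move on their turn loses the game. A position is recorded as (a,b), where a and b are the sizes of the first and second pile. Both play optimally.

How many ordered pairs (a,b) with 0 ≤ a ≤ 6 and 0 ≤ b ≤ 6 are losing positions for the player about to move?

14

Work bottom-up. With no move the player to move loses. Otherwise the position is W if at least one move leads to an L position for the opponent, and L if every move leads to a W.
Every move lowers a or b (never raises either), so fill the grid row by row in increasing a, and left to right within a row: each cell's successors are then already labelled.
      b=0  b=1  b=2  b=3  b=4  b=5  b=6
a=0:    L    W    L    W    W    W    W
a=1:    L    W    L    W    W    W    W
a=2:    W    L    W    L    W    W    W
a=3:    W    L    W    L    W    W    W
a=4:    W    W    W    W    L    W    L
a=5:    L    W    L    W    W    W    W
a=6:    L    W    L    W    W    W    W
Cells with no legal move (terminal, hence L): (0,0), (1,0).
The remaining L cells, each justified by listing all of its moves:
(0,2): only reaches (0,1)(W), which is W → L
(1,2): only reaches (1,1)(W), which is W → L
(2,1): only reaches (0,1)(W), (2,0)(W), all W → L
(2,3): only reaches (0,3)(W), (2,2)(W), all W → L
(3,1): only reaches (1,1)(W), (0,1)(W), (3,0)(W), all W → L
(3,3): only reaches (1,3)(W), (0,3)(W), (3,2)(W), all W → L
(4,4): only reaches (2,4)(W), (1,4)(W), (4,3)(W), (4,0)(W), all W → L
(4,6): only reaches (2,6)(W), (1,6)(W), (4,5)(W), (4,2)(W), (4,1)(W), all W → L
(5,0): only reaches (3,0)(W), (2,0)(W), all W → L
(5,2): only reaches (3,2)(W), (2,2)(W), (5,1)(W), all W → L
(6,0): only reaches (4,0)(W), (3,0)(W), all W → L
(6,2): only reaches (4,2)(W), (3,2)(W), (6,1)(W), all W → L
Every other cell has at least one move into one of the L cells above, so it is W.
L cells per row: a=0: 2, a=1: 2, a=2: 2, a=3: 2, a=4: 2, a=5: 2, a=6: 2; total 14.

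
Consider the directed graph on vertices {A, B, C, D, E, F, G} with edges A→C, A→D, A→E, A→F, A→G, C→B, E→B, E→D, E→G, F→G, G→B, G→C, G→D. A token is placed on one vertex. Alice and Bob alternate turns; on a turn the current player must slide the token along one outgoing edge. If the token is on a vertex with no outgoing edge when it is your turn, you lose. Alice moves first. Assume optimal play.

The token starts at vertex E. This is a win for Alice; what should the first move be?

Compute win/loss labels from the base case upward. A position with no move is L. Any other position is W if it can reach an L in one move, else L.
Every edge goes from a vertex to one that appears earlier in the order D, B, C, G, E, F, A, so processing vertices in that order labels each vertex after all of its successors.
D: no outgoing edge → L
B: no outgoing edge → L
C: →B(L), so W
G: →B(L), so W
E: →B(L), so W
F: →G(W) only, which is W, so L
A: →F(L), so W
From E, the L positions reachable in one move are: B, D. Any move reaching one of these is winning.

Move to B.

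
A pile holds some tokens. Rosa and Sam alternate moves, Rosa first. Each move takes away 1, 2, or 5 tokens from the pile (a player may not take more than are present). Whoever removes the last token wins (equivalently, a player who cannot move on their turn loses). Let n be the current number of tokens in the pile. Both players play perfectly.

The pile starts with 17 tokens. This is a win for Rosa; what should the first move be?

Remove 2, leaving 15.

Positions with no move are L. A position that does have a move is losing for the player to move precisely when every available move leads to a winning position for the opponent. Fill in the labels:
n=0: no move → L
n=1: can move to 0, which is L ⇒ W
n=2: can move to 0, which is L ⇒ W
n=3: moves to 2(W), 1(W); every one is W ⇒ L
n=4: can move to 3, which is L ⇒ W
n=5: can move to 3, which is L ⇒ W
n=6: moves to 5(W), 4(W), 1(W); every one is W ⇒ L
n=7: can move to 6, which is L ⇒ W
n=8: can move to 6, which is L ⇒ W
n=9: moves to 8(W), 7(W), 4(W); every one is W ⇒ L
n=10: can move to 9, which is L ⇒ W
n=11: can move to 9, which is L ⇒ W
n=12: moves to 11(W), 10(W), 7(W); every one is W ⇒ L
n=13: can move to 12, which is L ⇒ W
n=14: can move to 12, which is L ⇒ W
n=15: moves to 14(W), 13(W), 10(W); every one is W ⇒ L
n=16: can move to 15, which is L ⇒ W
n=17: can move to 15, which is L ⇒ W
From 17, the L positions reachable in one move are: 15, 12. Any move reaching one of these is winning.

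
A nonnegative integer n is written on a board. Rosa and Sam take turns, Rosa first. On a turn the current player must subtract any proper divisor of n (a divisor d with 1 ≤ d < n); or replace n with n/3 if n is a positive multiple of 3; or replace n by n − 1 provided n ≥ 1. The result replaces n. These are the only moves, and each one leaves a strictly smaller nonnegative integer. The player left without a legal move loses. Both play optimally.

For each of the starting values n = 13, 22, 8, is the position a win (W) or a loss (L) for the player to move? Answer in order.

Label each position W (a win for the player to move) or L (a loss). A position with no legal move is L; any other position is W exactly when some move reaches an L, and L when every move reaches a W.
n=0: no move → L
n=1: reaches L-position 0 → W
n=2: only reaches 1(W), which is W → L
n=3: reaches L-position 2 → W
n=4: reaches L-position 2 → W
n=5: only reaches 4(W), which is W → L
n=6: reaches L-position 2 → W
n=7: only reaches 6(W), which is W → L
n=8: reaches L-position 7 → W
n=9: only reaches 3(W), 6(W), 8(W), all W → L
n=10: reaches L-position 5 → W
n=11: only reaches 10(W), which is W → L
n=12: reaches L-position 9 → W
n=13: only reaches 12(W), which is W → L
n=14: reaches L-position 7 → W
n=15: reaches L-position 5 → W
n=16: only reaches 8(W), 12(W), 14(W), 15(W), all W → L
n=17: reaches L-position 16 → W
n=18: reaches L-position 9 → W
n=19: only reaches 18(W), which is W → L
n=20: reaches L-position 16 → W
n=21: reaches L-position 7 → W
n=22: reaches L-position 11 → W

13: L, 22: W, 8: W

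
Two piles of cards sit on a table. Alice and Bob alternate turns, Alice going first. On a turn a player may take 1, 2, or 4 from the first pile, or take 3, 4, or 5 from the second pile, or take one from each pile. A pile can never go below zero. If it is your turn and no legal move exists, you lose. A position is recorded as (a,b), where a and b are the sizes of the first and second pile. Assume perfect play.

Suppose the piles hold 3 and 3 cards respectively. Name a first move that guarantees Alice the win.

Move to (2,3).

Classify positions by backward induction: terminal positions (no move available) are L. From any other position, the mover wins iff some move reaches an L.
No move ever increases a pile, so every position that can arise here has a ≤ 3 and b ≤ 3; it is enough to label the cells with 0 ≤ a ≤ 3 and 0 ≤ b ≤ 3.
Every move lowers a or b (never raises either), so fill the grid row by row in increasing a, and left to right within a row: each cell's successors are then already labelled.
      b=0  b=1  b=2  b=3
a=0:    L    L    L    W
a=1:    W    W    W    W
a=2:    W    W    W    L
a=3:    L    L    L    W
Cells with no legal move (terminal, hence L): (0,0), (0,1), (0,2).
The remaining L cells, each justified by listing all of its moves:
(2,3): moves to (1,3)(W), (0,3)(W), (2,0)(W), (1,2)(W); every one is W ⇒ L
(3,0): moves to (2,0)(W), (1,0)(W); every one is W ⇒ L
(3,1): moves to (2,1)(W), (1,1)(W), (2,0)(W); every one is W ⇒ L
(3,2): moves to (2,2)(W), (1,2)(W), (2,1)(W); every one is W ⇒ L
Every other cell has at least one move into one of the L cells above, so it is W.
From (3,3), the L positions reachable in one move are: (2,3), (3,0). Any move reaching one of these is winning.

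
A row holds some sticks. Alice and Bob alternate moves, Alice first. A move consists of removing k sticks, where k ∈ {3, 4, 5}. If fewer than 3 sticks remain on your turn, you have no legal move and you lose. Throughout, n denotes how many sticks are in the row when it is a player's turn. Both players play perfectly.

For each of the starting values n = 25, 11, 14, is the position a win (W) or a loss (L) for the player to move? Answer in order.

Compute win/loss labels from the base case upward. A position with no move is L. Any other position is W if it can reach an L in one move, else L.
n=0: no move → L
n=1: no move → L
n=2: no move → L
n=3: W (go to 0, an L position)
n=4: W (go to 1, an L position)
n=5: W (go to 2, an L position)
n=6: W (go to 2, an L position)
n=7: W (go to 2, an L position)
n=8: L (options 5(W), 4(W), 3(W) are all W)
n=9: L (options 6(W), 5(W), 4(W) are all W)
n=10: L (options 7(W), 6(W), 5(W) are all W)
n=11: W (go to 8, an L position)
n=12: W (go to 9, an L position)
n=13: W (go to 10, an L position)
n=14: W (go to 10, an L position)
n=15: W (go to 10, an L position)
n=16: L (options 13(W), 12(W), 11(W) are all W)
n=17: L (options 14(W), 13(W), 12(W) are all W)
n=18: L (options 15(W), 14(W), 13(W) are all W)
n=19: W (go to 16, an L position)
n=20: W (go to 17, an L position)
n=21: W (go to 18, an L position)
n=22: W (go to 18, an L position)
n=23: W (go to 18, an L position)
n=24: L (options 21(W), 20(W), 19(W) are all W)
n=25: L (options 22(W), 21(W), 20(W) are all W)

25: L, 11: W, 14: W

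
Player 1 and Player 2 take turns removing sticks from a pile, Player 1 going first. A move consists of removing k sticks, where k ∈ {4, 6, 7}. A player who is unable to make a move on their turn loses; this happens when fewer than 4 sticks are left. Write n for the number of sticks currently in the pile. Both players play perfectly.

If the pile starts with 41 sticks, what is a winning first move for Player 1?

Positions with no move are L. A position that does have a move is losing for the player to move precisely when every available move leads to a winning position for the opponent. Fill in the labels:
n=0: no move → L
n=1: no move → L
n=2: no move → L
n=3: no move → L
n=4: →0(L), so W
n=5: →1(L), so W
n=6: →2(L), so W
n=7: →3(L), so W
n=8: →2(L), so W
n=9: →3(L), so W
n=10: →3(L), so W
n=11: →7(W), 5(W), 4(W) — all W, so L
n=12: →8(W), 6(W), 5(W) — all W, so L
n=13: →9(W), 7(W), 6(W) — all W, so L
n=14: →10(W), 8(W), 7(W) — all W, so L
n=15: →11(L), so W
n=16: →12(L), so W
n=17: →13(L), so W
n=18: →14(L), so W
n=19: →13(L), so W
n=20: →14(L), so W
n=21: →14(L), so W
n=22: →18(W), 16(W), 15(W) — all W, so L
n=23: →19(W), 17(W), 16(W) — all W, so L
n=24: →20(W), 18(W), 17(W) — all W, so L
n=25: →21(W), 19(W), 18(W) — all W, so L
n=26: →22(L), so W
n=27: →23(L), so W
n=28: →24(L), so W
n=29: →25(L), so W
n=30: →24(L), so W
n=31: →25(L), so W
n=32: →25(L), so W
n=33: →29(W), 27(W), 26(W) — all W, so L
n=34: →30(W), 28(W), 27(W) — all W, so L
n=35: →31(W), 29(W), 28(W) — all W, so L
n=36: →32(W), 30(W), 29(W) — all W, so L
n=37: →33(L), so W
n=38: →34(L), so W
n=39: →35(L), so W
n=40: →36(L), so W
n=41: →35(L), so W
From 41, the L positions reachable in one move are: 35, 34. Any move reaching one of these is winning.

Remove 6, leaving 35.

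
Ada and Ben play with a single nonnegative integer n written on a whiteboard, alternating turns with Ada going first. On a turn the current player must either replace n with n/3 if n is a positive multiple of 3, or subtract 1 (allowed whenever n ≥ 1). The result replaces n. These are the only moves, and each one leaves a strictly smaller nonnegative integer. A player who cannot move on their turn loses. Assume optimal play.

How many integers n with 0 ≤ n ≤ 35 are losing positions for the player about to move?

Work bottom-up. With no move the player to move loses. Otherwise the position is W if at least one move leads to an L position for the opponent, and L if every move leads to a W.
n=0: no move → L
n=1: →0(L), so W
n=2: →1(W) only, which is W, so L
n=3: →2(L), so W
n=4: →3(W) only, which is W, so L
n=5: →4(L), so W
n=6: →2(L), so W
n=7: →6(W) only, which is W, so L
n=8: →7(L), so W
n=9: →3(W), 8(W) — all W, so L
n=10: →9(L), so W
n=11: →10(W) only, which is W, so L
n=12: →4(L), so W
n=13: →12(W) only, which is W, so L
n=14: →13(L), so W
n=15: →5(W), 14(W) — all W, so L
n=16: →15(L), so W
n=17: →16(W) only, which is W, so L
n=18: →17(L), so W
n=19: →18(W) only, which is W, so L
n=20: →19(L), so W
n=21: →7(L), so W
n=22: →21(W) only, which is W, so L
n=23: →22(L), so W
n=24: →8(W), 23(W) — all W, so L
n=25: →24(L), so W
n=26: →25(W) only, which is W, so L
n=27: →9(L), so W
n=28: →27(W) only, which is W, so L
n=29: →28(L), so W
n=30: →10(W), 29(W) — all W, so L
n=31: →30(L), so W
n=32: →31(W) only, which is W, so L
n=33: →11(L), so W
n=34: →33(W) only, which is W, so L
n=35: →34(L), so W
L entries with 0 ≤ n ≤ 35: n = 0, 2, 4, 7, 9, 11, 13, 15, 17, 19, 22, 24, 26, 28, 30, 32, 34; that makes 17.

17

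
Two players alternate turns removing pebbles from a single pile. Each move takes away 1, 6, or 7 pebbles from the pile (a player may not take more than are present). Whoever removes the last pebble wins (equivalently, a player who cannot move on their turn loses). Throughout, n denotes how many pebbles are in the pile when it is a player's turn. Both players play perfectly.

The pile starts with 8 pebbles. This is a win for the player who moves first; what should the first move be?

Classify positions by backward induction: terminal positions (no move available) are L. From any other position, the mover wins iff some move reaches an L.
n=0: no move → L
n=1: W (go to 0, an L position)
n=2: L (sole option 1(W) is W)
n=3: W (go to 2, an L position)
n=4: L (sole option 3(W) is W)
n=5: W (go to 4, an L position)
n=6: W (go to 0, an L position)
n=7: W (go to 0, an L position)
n=8: W (go to 2, an L position)
From 8, the L positions reachable in one move are: 2.

Remove 6, leaving 2.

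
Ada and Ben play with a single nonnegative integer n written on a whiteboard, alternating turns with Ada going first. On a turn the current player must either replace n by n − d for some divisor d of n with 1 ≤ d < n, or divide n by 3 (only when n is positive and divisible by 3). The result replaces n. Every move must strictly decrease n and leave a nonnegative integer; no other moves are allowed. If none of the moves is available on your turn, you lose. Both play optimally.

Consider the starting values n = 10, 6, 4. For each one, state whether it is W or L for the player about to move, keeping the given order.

Build the W/L table. Terminal = L. A non-terminal position is W if it has a move to some L; otherwise it is L.
n=0: no move → L
n=1: no move → L
n=2: can move to 1, which is L ⇒ W
n=3: can move to 1, which is L ⇒ W
n=4: moves to 2(W), 3(W); every one is W ⇒ L
n=5: can move to 4, which is L ⇒ W
n=6: can move to 4, which is L ⇒ W
n=7: the only move is to 6(W), a W ⇒ L
n=8: can move to 4, which is L ⇒ W
n=9: moves to 3(W), 6(W), 8(W); every one is W ⇒ L
n=10: can move to 9, which is L ⇒ W

10: W, 6: W, 4: L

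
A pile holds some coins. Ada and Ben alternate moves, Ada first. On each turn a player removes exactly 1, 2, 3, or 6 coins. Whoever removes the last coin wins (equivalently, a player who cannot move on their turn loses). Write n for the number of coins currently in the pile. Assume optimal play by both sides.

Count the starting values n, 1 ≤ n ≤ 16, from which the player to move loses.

Compute win/loss labels from the base case upward. A position with no move is L. Any other position is W if it can reach an L in one move, else L.
n=0: no move → L
n=1: reaches L-position 0 → W
n=2: reaches L-position 0 → W
n=3: reaches L-position 0 → W
n=4: only reaches 3(W), 2(W), 1(W), all W → L
n=5: reaches L-position 4 → W
n=6: reaches L-position 4 → W
n=7: reaches L-position 4 → W
n=8: only reaches 7(W), 6(W), 5(W), 2(W), all W → L
n=9: reaches L-position 8 → W
n=10: reaches L-position 8 → W
n=11: reaches L-position 8 → W
n=12: only reaches 11(W), 10(W), 9(W), 6(W), all W → L
n=13: reaches L-position 12 → W
n=14: reaches L-position 12 → W
n=15: reaches L-position 12 → W
n=16: only reaches 15(W), 14(W), 13(W), 10(W), all W → L
L entries with 1 ≤ n ≤ 16 (n=0 is outside the asked range and is not counted): n = 4, 8, 12, 16; that makes 4.

4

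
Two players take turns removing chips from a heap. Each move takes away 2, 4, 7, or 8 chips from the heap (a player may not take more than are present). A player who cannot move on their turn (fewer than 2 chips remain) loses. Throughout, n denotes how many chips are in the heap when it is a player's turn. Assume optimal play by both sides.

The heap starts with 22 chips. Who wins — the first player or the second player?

Build the W/L table. Terminal = L. A non-terminal position is W if it has a move to some L; otherwise it is L.
n=0: no move → L
n=1: no move → L
n=2: can move to 0, which is L ⇒ W
n=3: can move to 1, which is L ⇒ W
n=4: can move to 0, which is L ⇒ W
n=5: can move to 1, which is L ⇒ W
n=6: moves to 4(W), 2(W); every one is W ⇒ L
n=7: can move to 0, which is L ⇒ W
n=8: can move to 6, which is L ⇒ W
n=9: can move to 1, which is L ⇒ W
n=10: can move to 6, which is L ⇒ W
n=11: moves to 9(W), 7(W), 4(W), 3(W); every one is W ⇒ L
n=12: moves to 10(W), 8(W), 5(W), 4(W); every one is W ⇒ L
n=13: can move to 11, which is L ⇒ W
n=14: can move to 12, which is L ⇒ W
n=15: can move to 11, which is L ⇒ W
n=16: can move to 12, which is L ⇒ W
n=17: moves to 15(W), 13(W), 10(W), 9(W); every one is W ⇒ L
n=18: can move to 11, which is L ⇒ W
n=19: can move to 17, which is L ⇒ W
n=20: can move to 12, which is L ⇒ W
n=21: can move to 17, which is L ⇒ W
n=22: moves to 20(W), 18(W), 15(W), 14(W); every one is W ⇒ L
Every move from 22 reaches a W position, so the mover loses.

The second player wins.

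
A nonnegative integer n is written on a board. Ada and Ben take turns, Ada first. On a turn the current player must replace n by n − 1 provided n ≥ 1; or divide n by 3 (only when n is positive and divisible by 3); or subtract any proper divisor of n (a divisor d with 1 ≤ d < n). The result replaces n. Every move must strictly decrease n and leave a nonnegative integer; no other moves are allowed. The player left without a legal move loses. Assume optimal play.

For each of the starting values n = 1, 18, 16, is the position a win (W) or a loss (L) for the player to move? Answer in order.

1: W, 18: W, 16: L

Work bottom-up. With no move the player to move loses. Otherwise the position is W if at least one move leads to an L position for the opponent, and L if every move leads to a W.
n=0: no move → L
n=1: reaches L-position 0 → W
n=2: only reaches 1(W), which is W → L
n=3: reaches L-position 2 → W
n=4: reaches L-position 2 → W
n=5: only reaches 4(W), which is W → L
n=6: reaches L-position 2 → W
n=7: only reaches 6(W), which is W → L
n=8: reaches L-position 7 → W
n=9: only reaches 3(W), 6(W), 8(W), all W → L
n=10: reaches L-position 5 → W
n=11: only reaches 10(W), which is W → L
n=12: reaches L-position 9 → W
n=13: only reaches 12(W), which is W → L
n=14: reaches L-position 7 → W
n=15: reaches L-position 5 → W
n=16: only reaches 8(W), 12(W), 14(W), 15(W), all W → L
n=17: reaches L-position 16 → W
n=18: reaches L-position 9 → W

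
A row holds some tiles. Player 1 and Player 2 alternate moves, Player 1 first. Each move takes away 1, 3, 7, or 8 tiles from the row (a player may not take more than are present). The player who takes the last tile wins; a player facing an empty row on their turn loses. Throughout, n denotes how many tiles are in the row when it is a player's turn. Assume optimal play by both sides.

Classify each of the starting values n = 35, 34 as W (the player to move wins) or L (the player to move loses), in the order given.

35: W, 34: L

Label each position W (a win for the player to move) or L (a loss). A position with no legal move is L; any other position is W exactly when some move reaches an L, and L when every move reaches a W.
n=0: no move → L
n=1: W (go to 0, an L position)
n=2: L (sole option 1(W) is W)
n=3: W (go to 2, an L position)
n=4: L (options 3(W), 1(W) are all W)
n=5: W (go to 4, an L position)
n=6: L (options 5(W), 3(W) are all W)
n=7: W (go to 6, an L position)
n=8: W (go to 0, an L position)
n=9: W (go to 6, an L position)
n=10: W (go to 2, an L position)
n=11: W (go to 4, an L position)
n=12: W (go to 4, an L position)
n=13: W (go to 6, an L position)
n=14: W (go to 6, an L position)
n=15: L (options 14(W), 12(W), 8(W), 7(W) are all W)
n=16: W (go to 15, an L position)
n=17: L (options 16(W), 14(W), 10(W), 9(W) are all W)
n=18: W (go to 17, an L position)
n=19: L (options 18(W), 16(W), 12(W), 11(W) are all W)
n=20: W (go to 19, an L position)
n=21: L (options 20(W), 18(W), 14(W), 13(W) are all W)
n=22: W (go to 21, an L position)
n=23: W (go to 15, an L position)
n=24: W (go to 21, an L position)
n=25: W (go to 17, an L position)
n=26: W (go to 19, an L position)
n=27: W (go to 19, an L position)
n=28: W (go to 21, an L position)
n=29: W (go to 21, an L position)
n=30: L (options 29(W), 27(W), 23(W), 22(W) are all W)
n=31: W (go to 30, an L position)
n=32: L (options 31(W), 29(W), 25(W), 24(W) are all W)
n=33: W (go to 32, an L position)
n=34: L (options 33(W), 31(W), 27(W), 26(W) are all W)
n=35: W (go to 34, an L position)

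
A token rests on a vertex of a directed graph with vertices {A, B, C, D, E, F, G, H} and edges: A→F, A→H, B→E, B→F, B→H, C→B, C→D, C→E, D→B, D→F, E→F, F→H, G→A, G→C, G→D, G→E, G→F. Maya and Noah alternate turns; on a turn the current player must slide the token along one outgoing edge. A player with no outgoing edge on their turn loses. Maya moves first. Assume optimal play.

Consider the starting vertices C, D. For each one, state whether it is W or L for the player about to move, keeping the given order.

C: W, D: L

Label each position W (a win for the player to move) or L (a loss). A position with no legal move is L; any other position is W exactly when some move reaches an L, and L when every move reaches a W.
Every edge goes from a vertex to one that appears earlier in the order H, F, E, B, D, C, A, G, so processing vertices in that order labels each vertex after all of its successors.
H: no outgoing edge → L
F: →H(L), so W
E: →F(W) only, which is W, so L
B: →E(L), so W
D: →B(W), F(W) — all W, so L
C: →D(L), so W
A: →H(L), so W
G: →D(L), so W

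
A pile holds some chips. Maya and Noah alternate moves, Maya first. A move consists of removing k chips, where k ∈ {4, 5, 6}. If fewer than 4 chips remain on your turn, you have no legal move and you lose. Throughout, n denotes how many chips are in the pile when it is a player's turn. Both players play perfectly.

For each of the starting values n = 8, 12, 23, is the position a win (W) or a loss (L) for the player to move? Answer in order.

8: W, 12: L, 23: L

Positions with no move are L. A position that does have a move is losing for the player to move precisely when every available move leads to a winning position for the opponent. Fill in the labels:
n=0: no move → L
n=1: no move → L
n=2: no move → L
n=3: no move → L
n=4: W (go to 0, an L position)
n=5: W (go to 1, an L position)
n=6: W (go to 2, an L position)
n=7: W (go to 3, an L position)
n=8: W (go to 3, an L position)
n=9: W (go to 3, an L position)
n=10: L (options 6(W), 5(W), 4(W) are all W)
n=11: L (options 7(W), 6(W), 5(W) are all W)
n=12: L (options 8(W), 7(W), 6(W) are all W)
n=13: L (options 9(W), 8(W), 7(W) are all W)
n=14: W (go to 10, an L position)
n=15: W (go to 11, an L position)
n=16: W (go to 12, an L position)
n=17: W (go to 13, an L position)
n=18: W (go to 13, an L position)
n=19: W (go to 13, an L position)
n=20: L (options 16(W), 15(W), 14(W) are all W)
n=21: L (options 17(W), 16(W), 15(W) are all W)
n=22: L (options 18(W), 17(W), 16(W) are all W)
n=23: L (options 19(W), 18(W), 17(W) are all W)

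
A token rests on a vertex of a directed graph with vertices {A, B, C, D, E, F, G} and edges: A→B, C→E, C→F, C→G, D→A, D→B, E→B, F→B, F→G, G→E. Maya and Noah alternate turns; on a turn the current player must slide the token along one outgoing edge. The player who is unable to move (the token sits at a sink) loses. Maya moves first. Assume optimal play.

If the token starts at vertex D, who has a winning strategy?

Maya wins.

Work bottom-up. With no move the player to move loses. Otherwise the position is W if at least one move leads to an L position for the opponent, and L if every move leads to a W.
Every edge goes from a vertex to one that appears earlier in the order B, E, G, A, F, D, C, so processing vertices in that order labels each vertex after all of its successors.
B: no outgoing edge → L
E: reaches L-position B → W
G: only reaches E(W), which is W → L
A: reaches L-position B → W
F: reaches L-position G → W
D: reaches L-position B → W
C: reaches L-position G → W
From D Maya can move to B, reaching an L position.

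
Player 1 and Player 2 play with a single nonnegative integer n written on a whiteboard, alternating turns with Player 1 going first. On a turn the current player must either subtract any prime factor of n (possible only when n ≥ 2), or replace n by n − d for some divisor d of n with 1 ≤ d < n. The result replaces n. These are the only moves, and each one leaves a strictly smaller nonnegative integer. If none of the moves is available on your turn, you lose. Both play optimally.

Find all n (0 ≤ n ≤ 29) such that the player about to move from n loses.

0, 1, 4, 9, 14, 20, 26

Work bottom-up. With no move the player to move loses. Otherwise the position is W if at least one move leads to an L position for the opponent, and L if every move leads to a W.
n=0: no move → L
n=1: no move → L
n=2: W (go to 0, an L position)
n=3: W (go to 0, an L position)
n=4: L (options 2(W), 3(W) are all W)
n=5: W (go to 0, an L position)
n=6: W (go to 4, an L position)
n=7: W (go to 0, an L position)
n=8: W (go to 4, an L position)
n=9: L (options 6(W), 8(W) are all W)
n=10: W (go to 9, an L position)
n=11: W (go to 0, an L position)
n=12: W (go to 9, an L position)
n=13: W (go to 0, an L position)
n=14: L (options 7(W), 12(W), 13(W) are all W)
n=15: W (go to 14, an L position)
n=16: W (go to 14, an L position)
n=17: W (go to 0, an L position)
n=18: W (go to 9, an L position)
n=19: W (go to 0, an L position)
n=20: L (options 10(W), 15(W), 16(W), 18(W), 19(W) are all W)
n=21: W (go to 14, an L position)
n=22: W (go to 20, an L position)
n=23: W (go to 0, an L position)
n=24: W (go to 20, an L position)
n=25: W (go to 20, an L position)
n=26: L (options 13(W), 24(W), 25(W) are all W)
n=27: W (go to 26, an L position)
n=28: W (go to 14, an L position)
n=29: W (go to 0, an L position)
The losing starting values of n are exactly the entries labelled L in this table (7 of them).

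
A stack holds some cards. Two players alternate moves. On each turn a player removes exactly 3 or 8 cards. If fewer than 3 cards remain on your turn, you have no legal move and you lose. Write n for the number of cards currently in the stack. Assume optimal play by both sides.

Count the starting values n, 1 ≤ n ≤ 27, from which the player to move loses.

Label each position W (a win for the player to move) or L (a loss). A position with no legal move is L; any other position is W exactly when some move reaches an L, and L when every move reaches a W.
n=0: no move → L
n=1: no move → L
n=2: no move → L
n=3: →0(L), so W
n=4: →1(L), so W
n=5: →2(L), so W
n=6: →3(W) only, which is W, so L
n=7: →4(W) only, which is W, so L
n=8: →0(L), so W
n=9: →6(L), so W
n=10: →7(L), so W
n=11: →8(W), 3(W) — all W, so L
n=12: →9(W), 4(W) — all W, so L
n=13: →10(W), 5(W) — all W, so L
n=14: →11(L), so W
n=15: →12(L), so W
n=16: →13(L), so W
n=17: →14(W), 9(W) — all W, so L
n=18: →15(W), 10(W) — all W, so L
n=19: →11(L), so W
n=20: →17(L), so W
n=21: →18(L), so W
n=22: →19(W), 14(W) — all W, so L
n=23: →20(W), 15(W) — all W, so L
n=24: →21(W), 16(W) — all W, so L
n=25: →22(L), so W
n=26: →23(L), so W
n=27: →24(L), so W
L entries with 1 ≤ n ≤ 27 (n=0 is outside the asked range and is not counted): n = 1, 2, 6, 7, 11, 12, 13, 17, 18, 22, 23, 24; that makes 12.

12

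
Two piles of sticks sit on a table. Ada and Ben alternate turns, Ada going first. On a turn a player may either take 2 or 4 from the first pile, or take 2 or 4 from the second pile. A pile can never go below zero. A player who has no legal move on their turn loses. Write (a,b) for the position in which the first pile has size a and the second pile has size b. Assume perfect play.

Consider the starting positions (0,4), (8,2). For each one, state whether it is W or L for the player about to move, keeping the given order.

Positions with no move are L. A position that does have a move is losing for the player to move precisely when every available move leads to a winning position for the opponent. Fill in the labels:
No move ever increases a pile, so every position that can arise here has a ≤ 8 and b ≤ 4; it is enough to label the cells with 0 ≤ a ≤ 8 and 0 ≤ b ≤ 4.
Every move lowers a or b (never raises either), so fill the grid row by row in increasing a, and left to right within a row: each cell's successors are then already labelled.
      b=0  b=1  b=2  b=3  b=4
a=0:    L    L    W    W    W
a=1:    L    L    W    W    W
a=2:    W    W    L    L    W
a=3:    W    W    L    L    W
a=4:    W    W    W    W    L
a=5:    W    W    W    W    L
a=6:    L    L    W    W    W
a=7:    L    L    W    W    W
a=8:    W    W    L    L    W
Cells with no legal move (terminal, hence L): (0,0), (0,1), (1,0), (1,1).
The remaining L cells, each justified by listing all of its moves:
(2,2): moves to (0,2)(W), (2,0)(W); every one is W ⇒ L
(2,3): moves to (0,3)(W), (2,1)(W); every one is W ⇒ L
(3,2): moves to (1,2)(W), (3,0)(W); every one is W ⇒ L
(3,3): moves to (1,3)(W), (3,1)(W); every one is W ⇒ L
(4,4): moves to (2,4)(W), (0,4)(W), (4,2)(W), (4,0)(W); every one is W ⇒ L
(5,4): moves to (3,4)(W), (1,4)(W), (5,2)(W), (5,0)(W); every one is W ⇒ L
(6,0): moves to (4,0)(W), (2,0)(W); every one is W ⇒ L
(6,1): moves to (4,1)(W), (2,1)(W); every one is W ⇒ L
(7,0): moves to (5,0)(W), (3,0)(W); every one is W ⇒ L
(7,1): moves to (5,1)(W), (3,1)(W); every one is W ⇒ L
(8,2): moves to (6,2)(W), (4,2)(W), (8,0)(W); every one is W ⇒ L
(8,3): moves to (6,3)(W), (4,3)(W), (8,1)(W); every one is W ⇒ L
Every other cell has at least one move into one of the L cells above, so it is W.
(0,4): the move to (0,0) reaches an L cell, so W
(8,2): one of the L cells justified above, so L

(0,4): W, (8,2): L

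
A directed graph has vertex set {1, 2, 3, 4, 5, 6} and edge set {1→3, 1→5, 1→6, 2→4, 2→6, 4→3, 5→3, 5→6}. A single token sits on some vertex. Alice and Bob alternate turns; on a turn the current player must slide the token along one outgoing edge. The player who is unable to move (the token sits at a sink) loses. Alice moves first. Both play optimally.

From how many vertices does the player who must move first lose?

Positions with no move are L. A position that does have a move is losing for the player to move precisely when every available move leads to a winning position for the opponent. Fill in the labels:
Every edge goes from a vertex to one that appears earlier in the order 6, 3, 5, 4, 2, 1, so processing vertices in that order labels each vertex after all of its successors.
6: no outgoing edge → L
3: no outgoing edge → L
5: W (go to 3, an L position)
4: W (go to 3, an L position)
2: W (go to 6, an L position)
1: W (go to 3, an L position)
The L vertices are 3, 6; that is 2 in all.

2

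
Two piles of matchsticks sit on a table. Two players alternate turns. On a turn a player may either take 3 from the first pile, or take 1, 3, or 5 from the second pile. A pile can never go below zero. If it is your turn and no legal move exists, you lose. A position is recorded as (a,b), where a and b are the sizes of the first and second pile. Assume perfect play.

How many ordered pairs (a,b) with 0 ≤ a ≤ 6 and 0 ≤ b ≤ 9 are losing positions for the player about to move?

35

Use the standard recursion: the mover loses at a terminal position; elsewhere, the mover wins exactly when some move hands the opponent an L position.
Every move lowers a or b (never raises either), so fill the grid row by row in increasing a, and left to right within a row: each cell's successors are then already labelled.
      b=0  b=1  b=2  b=3  b=4  b=5  b=6  b=7  b=8  b=9
a=0:    L    W    L    W    L    W    L    W    L    W
a=1:    L    W    L    W    L    W    L    W    L    W
a=2:    L    W    L    W    L    W    L    W    L    W
a=3:    W    L    W    L    W    L    W    L    W    L
a=4:    W    L    W    L    W    L    W    L    W    L
a=5:    W    L    W    L    W    L    W    L    W    L
a=6:    L    W    L    W    L    W    L    W    L    W
Cells with no legal move (terminal, hence L): (0,0), (1,0), (2,0).
The remaining L cells, each justified by listing all of its moves:
(0,2): the only move is to (0,1)(W), a W ⇒ L
(0,4): moves to (0,3)(W), (0,1)(W); every one is W ⇒ L
(0,6): moves to (0,5)(W), (0,3)(W), (0,1)(W); every one is W ⇒ L
(0,8): moves to (0,7)(W), (0,5)(W), (0,3)(W); every one is W ⇒ L
(1,2): the only move is to (1,1)(W), a W ⇒ L
(1,4): moves to (1,3)(W), (1,1)(W); every one is W ⇒ L
(1,6): moves to (1,5)(W), (1,3)(W), (1,1)(W); every one is W ⇒ L
(1,8): moves to (1,7)(W), (1,5)(W), (1,3)(W); every one is W ⇒ L
(2,2): the only move is to (2,1)(W), a W ⇒ L
(2,4): moves to (2,3)(W), (2,1)(W); every one is W ⇒ L
(2,6): moves to (2,5)(W), (2,3)(W), (2,1)(W); every one is W ⇒ L
(2,8): moves to (2,7)(W), (2,5)(W), (2,3)(W); every one is W ⇒ L
(3,1): moves to (0,1)(W), (3,0)(W); every one is W ⇒ L
(3,3): moves to (0,3)(W), (3,2)(W), (3,0)(W); every one is W ⇒ L
(3,5): moves to (0,5)(W), (3,4)(W), (3,2)(W), (3,0)(W); every one is W ⇒ L
(3,7): moves to (0,7)(W), (3,6)(W), (3,4)(W), (3,2)(W); every one is W ⇒ L
(3,9): moves to (0,9)(W), (3,8)(W), (3,6)(W), (3,4)(W); every one is W ⇒ L
(4,1): moves to (1,1)(W), (4,0)(W); every one is W ⇒ L
(4,3): moves to (1,3)(W), (4,2)(W), (4,0)(W); every one is W ⇒ L
(4,5): moves to (1,5)(W), (4,4)(W), (4,2)(W), (4,0)(W); every one is W ⇒ L
(4,7): moves to (1,7)(W), (4,6)(W), (4,4)(W), (4,2)(W); every one is W ⇒ L
(4,9): moves to (1,9)(W), (4,8)(W), (4,6)(W), (4,4)(W); every one is W ⇒ L
(5,1): moves to (2,1)(W), (5,0)(W); every one is W ⇒ L
(5,3): moves to (2,3)(W), (5,2)(W), (5,0)(W); every one is W ⇒ L
(5,5): moves to (2,5)(W), (5,4)(W), (5,2)(W), (5,0)(W); every one is W ⇒ L
(5,7): moves to (2,7)(W), (5,6)(W), (5,4)(W), (5,2)(W); every one is W ⇒ L
(5,9): moves to (2,9)(W), (5,8)(W), (5,6)(W), (5,4)(W); every one is W ⇒ L
(6,0): the only move is to (3,0)(W), a W ⇒ L
(6,2): moves to (3,2)(W), (6,1)(W); every one is W ⇒ L
(6,4): moves to (3,4)(W), (6,3)(W), (6,1)(W); every one is W ⇒ L
(6,6): moves to (3,6)(W), (6,5)(W), (6,3)(W), (6,1)(W); every one is W ⇒ L
(6,8): moves to (3,8)(W), (6,7)(W), (6,5)(W), (6,3)(W); every one is W ⇒ L
Every other cell has at least one move into one of the L cells above, so it is W.
L cells per row: a=0: 5, a=1: 5, a=2: 5, a=3: 5, a=4: 5, a=5: 5, a=6: 5; total 35.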